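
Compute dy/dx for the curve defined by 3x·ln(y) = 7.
Apply d/dx to both sides, remembering that y depends on x. Each occurrence of y therefore brings in a y' = dy/dx via the chain rule.

With F(x, y) equal to the left-hand side minus the right, differentiate F term by term:
  d/dx[3x·ln(y)] = 3x·y'/y + 3ln(y)
  d/dx[-7] = 0
Adding these up, d/dx[F] = 0 becomes
  (3ln(y)) + (3x/y)·y' = 0,
so isolating y',
  dy/dx = -(3ln(y))/(3x/y) = -y·ln(y)/x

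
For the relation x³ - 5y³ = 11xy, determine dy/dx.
Take d/dx of both sides. Since y is implicitly a function of x, the chain rule attaches a y' = dy/dx factor whenever we differentiate through y.

Set F(x, y) = (left side) − (right side), so the curve is F = 0. Differentiating each term of F:
  d/dx[x^3] = 3x^2
  d/dx[-11xy] = -11x·y' - 11y
  d/dx[-5y^3] = -15y^2·y'

Collecting, the y'-free part is the partial derivative in x and the y' coefficient is the partial derivative in y:
  ∂F/∂x = 3x^2 - 11y
  ∂F/∂y = -11x - 15y^2

so d/dx[F(x, y(x))] = ∂F/∂x + (∂F/∂y)·y' = 0. Rearranging,
  dy/dx = -(∂F/∂x)/(∂F/∂y) = -(3x^2 - 11y)/(-11x - 15y^2) = (3x^2 - 11y)/(11x + 15y^2)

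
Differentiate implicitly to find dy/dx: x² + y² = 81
Differentiate the relation implicitly: treat y = y(x) and apply the chain rule, so every y-derivative picks up a y' = dy/dx factor.

With everything moved to the left-hand side, differentiate term by term:
  d/dx[x^2] = 2x
  d/dx[y^2] = 2y·y'
  d/dx[-81] = 0

Separating the contributions that come from x directly and those that come through y:
  without y':      2x
  multiplying y':  2y

so (2x) + (2y)·y' = 0, and therefore
  dy/dx = -(2x)/(2y) = -x/y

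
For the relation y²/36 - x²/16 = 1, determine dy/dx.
Differentiate both sides with respect to x, treating y as y(x). By the chain rule, any term containing y contributes a factor of y' = dy/dx when we differentiate it.

Move every term to one side and write the relation as F(x, y) = 0. Term by term,
  d/dx[-x^2/16] = -x/8
  d/dx[y^2/36] = y·y'/18
  d/dx[-1] = 0

The pieces without y' make up ∂F/∂x and the coefficient of y' is ∂F/∂y:
  ∂F/∂x = -x/8,
  ∂F/∂y = y/18.

Since d/dx[F] = ∂F/∂x + (∂F/∂y)·y' = 0, solve for y':
  (∂F/∂y)·y' = -∂F/∂x
  dy/dx = -(∂F/∂x)/(∂F/∂y) = -(-x/8)/(y/18) = 9x/(4y)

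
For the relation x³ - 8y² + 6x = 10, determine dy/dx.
Differentiate both sides with respect to x, treating y as y(x). By the chain rule, any term containing y contributes a factor of y' = dy/dx when we differentiate it.

Move every term to one side and write the relation as F(x, y) = 0. Term by term,
  d/dx[x^3] = 3x^2
  d/dx[6x] = 6
  d/dx[-8y^2] = -16y·y'
  d/dx[-10] = 0

The pieces without y' make up ∂F/∂x and the coefficient of y' is ∂F/∂y:
  ∂F/∂x = 3x^2 + 6,
  ∂F/∂y = -16y.

Since d/dx[F] = ∂F/∂x + (∂F/∂y)·y' = 0, solve for y':
  (∂F/∂y)·y' = -∂F/∂x
  dy/dx = -(∂F/∂x)/(∂F/∂y) = -(3x^2 + 6)/(-16y) = 3(x^2 + 2)/(16y)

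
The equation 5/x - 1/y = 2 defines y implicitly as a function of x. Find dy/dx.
Apply d/dx to both sides, remembering that y depends on x. Each occurrence of y therefore brings in a y' = dy/dx via the chain rule.

With F(x, y) equal to the left-hand side minus the right, differentiate F term by term:
  d/dx[-1/y] = y'/y^2
  d/dx[5/x] = -5/x^2
  d/dx[-2] = 0
Adding these up, d/dx[F] = 0 becomes
  (-5/x^2) + (y^(-2))·y' = 0,
so isolating y',
  dy/dx = -(-5/x^2)/(y^(-2)) = 5y^2/x^2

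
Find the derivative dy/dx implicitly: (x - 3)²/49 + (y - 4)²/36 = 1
Differentiate both sides with respect to x, treating y as y(x). By the chain rule, any term containing y contributes a factor of y' = dy/dx when we differentiate it.

Move every term to one side and write the relation as F(x, y) = 0. Term by term,
  d/dx[(x - 3)^2/49] = 2x/49 - 6/49
  d/dx[(y - 4)^2/36] = y'(y - 4)/18
  d/dx[-1] = 0

The pieces without y' make up ∂F/∂x and the coefficient of y' is ∂F/∂y:
  ∂F/∂x = 2x/49 - 6/49,
  ∂F/∂y = y/18 - 2/9.

Since d/dx[F] = ∂F/∂x + (∂F/∂y)·y' = 0, solve for y':
  (∂F/∂y)·y' = -∂F/∂x
  dy/dx = -(∂F/∂x)/(∂F/∂y) = -(2x/49 - 6/49)/(y/18 - 2/9)
        = -(2(x - 3)/49)/((y - 4)/18) = 36(3 - x)/(49(y - 4))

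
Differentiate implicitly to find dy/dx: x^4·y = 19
Apply d/dx to both sides, remembering that y depends on x. Each occurrence of y therefore brings in a y' = dy/dx via the chain rule.

With F(x, y) equal to the left-hand side minus the right, differentiate F term by term:
  d/dx[x^4y] = x^4·y' + 4x^3y
  d/dx[-19] = 0
Adding these up, d/dx[F] = 0 becomes
  (4x^3y) + (x^4)·y' = 0,
so isolating y',
  dy/dx = -(4x^3y)/(x^4) = -4y/x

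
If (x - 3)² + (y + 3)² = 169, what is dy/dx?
Differentiate both sides with respect to x, treating y as y(x). By the chain rule, any term containing y contributes a factor of y' = dy/dx when we differentiate it.

Move every term to one side and write the relation as F(x, y) = 0. Term by term,
  d/dx[(x - 3)^2] = 2x - 6
  d/dx[(y + 3)^2] = 2·y'(y + 3)
  d/dx[-169] = 0

The pieces without y' make up ∂F/∂x and the coefficient of y' is ∂F/∂y:
  ∂F/∂x = 2x - 6,
  ∂F/∂y = 2y + 6.

Since d/dx[F] = ∂F/∂x + (∂F/∂y)·y' = 0, solve for y':
  (∂F/∂y)·y' = -∂F/∂x
  dy/dx = -(∂F/∂x)/(∂F/∂y) = -(2x - 6)/(2y + 6) = (3 - x)/(y + 3)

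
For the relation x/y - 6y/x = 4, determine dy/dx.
Differentiate the relation implicitly: treat y = y(x) and apply the chain rule, so every y-derivative picks up a y' = dy/dx factor.

With everything moved to the left-hand side, differentiate term by term:
  d/dx[x/y] = -x·y'/y^2 + 1/y
  d/dx[-6y/x] = -6·y'/x + 6y/x^2
  d/dx[-4] = 0

Separating the contributions that come from x directly and those that come through y:
  without y':      1/y + 6y/x^2
  multiplying y':  -x/y^2 - 6/x

so (1/y + 6y/x^2) + (-x/y^2 - 6/x)·y' = 0, and therefore
  dy/dx = -(1/y + 6y/x^2)/(-x/y^2 - 6/x)
        = -((x^2 + 6y^2)/(x^2y))/(-(x^2 + 6y^2)/(xy^2)) = y/x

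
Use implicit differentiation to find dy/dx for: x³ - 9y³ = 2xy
Apply d/dx to both sides, remembering that y depends on x. Each occurrence of y therefore brings in a y' = dy/dx via the chain rule.

With F(x, y) equal to the left-hand side minus the right, differentiate F term by term:
  d/dx[x^3] = 3x^2
  d/dx[-2xy] = -2x·y' - 2y
  d/dx[-9y^3] = -27y^2·y'
Adding these up, d/dx[F] = 0 becomes
  (3x^2 - 2y) + (-2x - 27y^2)·y' = 0,
so isolating y',
  dy/dx = -(3x^2 - 2y)/(-2x - 27y^2) = (3x^2 - 2y)/(2x + 27y^2)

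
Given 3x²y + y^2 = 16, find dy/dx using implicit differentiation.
Differentiate the relation implicitly: treat y = y(x) and apply the chain rule, so every y-derivative picks up a y' = dy/dx factor.

With everything moved to the left-hand side, differentiate term by term:
  d/dx[3x^2y] = 3x^2·y' + 6xy
  d/dx[y^2] = 2y·y'
  d/dx[-16] = 0

Separating the contributions that come from x directly and those that come through y:
  without y':      6xy
  multiplying y':  3x^2 + 2y

so (6xy) + (3x^2 + 2y)·y' = 0, and therefore
  dy/dx = -(6xy)/(3x^2 + 2y) = -6xy/(3x^2 + 2y)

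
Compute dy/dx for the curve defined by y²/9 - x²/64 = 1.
Take d/dx of both sides. Since y is implicitly a function of x, the chain rule attaches a y' = dy/dx factor whenever we differentiate through y.

Set F(x, y) = (left side) − (right side), so the curve is F = 0. Differentiating each term of F:
  d/dx[-x^2/64] = -x/32
  d/dx[y^2/9] = 2y·y'/9
  d/dx[-1] = 0

Collecting, the y'-free part is the partial derivative in x and the y' coefficient is the partial derivative in y:
  ∂F/∂x = -x/32
  ∂F/∂y = 2y/9

so d/dx[F(x, y(x))] = ∂F/∂x + (∂F/∂y)·y' = 0. Rearranging,
  dy/dx = -(∂F/∂x)/(∂F/∂y) = -(-x/32)/(2y/9) = 9x/(64y)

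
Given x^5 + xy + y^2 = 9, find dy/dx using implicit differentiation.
Differentiate the relation implicitly: treat y = y(x) and apply the chain rule, so every y-derivative picks up a y' = dy/dx factor.

With everything moved to the left-hand side, differentiate term by term:
  d/dx[x^5] = 5x^4
  d/dx[xy] = x·y' + y
  d/dx[y^2] = 2y·y'
  d/dx[-9] = 0

Separating the contributions that come from x directly and those that come through y:
  without y':      5x^4 + y
  multiplying y':  x + 2y

so (5x^4 + y) + (x + 2y)·y' = 0, and therefore
  dy/dx = -(5x^4 + y)/(x + 2y) = (-5x^4 - y)/(x + 2y)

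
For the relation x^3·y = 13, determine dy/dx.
Apply d/dx to both sides, remembering that y depends on x. Each occurrence of y therefore brings in a y' = dy/dx via the chain rule.

With F(x, y) equal to the left-hand side minus the right, differentiate F term by term:
  d/dx[x^3y] = x^3·y' + 3x^2y
  d/dx[-13] = 0
Adding these up, d/dx[F] = 0 becomes
  (3x^2y) + (x^3)·y' = 0,
so isolating y',
  dy/dx = -(3x^2y)/(x^3) = -3y/x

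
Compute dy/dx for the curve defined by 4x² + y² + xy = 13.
Take d/dx of both sides. Since y is implicitly a function of x, the chain rule attaches a y' = dy/dx factor whenever we differentiate through y.

Set F(x, y) = (left side) − (right side), so the curve is F = 0. Differentiating each term of F:
  d/dx[4x^2] = 8x
  d/dx[xy] = x·y' + y
  d/dx[y^2] = 2y·y'
  d/dx[-13] = 0

Collecting, the y'-free part is the partial derivative in x and the y' coefficient is the partial derivative in y:
  ∂F/∂x = 8x + y
  ∂F/∂y = x + 2y

so d/dx[F(x, y(x))] = ∂F/∂x + (∂F/∂y)·y' = 0. Rearranging,
  dy/dx = -(∂F/∂x)/(∂F/∂y) = -(8x + y)/(x + 2y) = (-8x - y)/(x + 2y)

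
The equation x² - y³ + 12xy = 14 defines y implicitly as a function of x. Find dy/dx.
Take d/dx of both sides. Since y is implicitly a function of x, the chain rule attaches a y' = dy/dx factor whenever we differentiate through y.

Set F(x, y) = (left side) − (right side), so the curve is F = 0. Differentiating each term of F:
  d/dx[x^2] = 2x
  d/dx[12xy] = 12x·y' + 12y
  d/dx[-y^3] = -3y^2·y'
  d/dx[-14] = 0

Collecting, the y'-free part is the partial derivative in x and the y' coefficient is the partial derivative in y:
  ∂F/∂x = 2x + 12y
  ∂F/∂y = 12x - 3y^2

so d/dx[F(x, y(x))] = ∂F/∂x + (∂F/∂y)·y' = 0. Rearranging,
  dy/dx = -(∂F/∂x)/(∂F/∂y) = -(2x + 12y)/(12x - 3y^2) = 2(-x - 6y)/(3(4x - y^2))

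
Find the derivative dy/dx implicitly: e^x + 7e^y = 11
Take d/dx of both sides. Since y is implicitly a function of x, the chain rule attaches a y' = dy/dx factor whenever we differentiate through y.

Set F(x, y) = (left side) − (right side), so the curve is F = 0. Differentiating each term of F:
  d/dx[e^(x)] = e^(x)
  d/dx[7e^(y)] = 7·y'·e^(y)
  d/dx[-11] = 0

Collecting, the y'-free part is the partial derivative in x and the y' coefficient is the partial derivative in y:
  ∂F/∂x = e^(x)
  ∂F/∂y = 7e^(y)

so d/dx[F(x, y(x))] = ∂F/∂x + (∂F/∂y)·y' = 0. Rearranging,
  dy/dx = -(∂F/∂x)/(∂F/∂y) = -(e^(x))/(7e^(y)) = -e^(x - y)/7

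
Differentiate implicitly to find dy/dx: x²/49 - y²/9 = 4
Apply d/dx to both sides, remembering that y depends on x. Each occurrence of y therefore brings in a y' = dy/dx via the chain rule.

With F(x, y) equal to the left-hand side minus the right, differentiate F term by term:
  d/dx[x^2/49] = 2x/49
  d/dx[-y^2/9] = -2y·y'/9
  d/dx[-4] = 0
Adding these up, d/dx[F] = 0 becomes
  (2x/49) + (-2y/9)·y' = 0,
so isolating y',
  dy/dx = -(2x/49)/(-2y/9) = 9x/(49y)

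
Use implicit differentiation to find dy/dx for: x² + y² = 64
Differentiate both sides with respect to x, treating y as y(x). By the chain rule, any term containing y contributes a factor of y' = dy/dx when we differentiate it.

Move every term to one side and write the relation as F(x, y) = 0. Term by term,
  d/dx[x^2] = 2x
  d/dx[y^2] = 2y·y'
  d/dx[-64] = 0

The pieces without y' make up ∂F/∂x and the coefficient of y' is ∂F/∂y:
  ∂F/∂x = 2x,
  ∂F/∂y = 2y.

Since d/dx[F] = ∂F/∂x + (∂F/∂y)·y' = 0, solve for y':
  (∂F/∂y)·y' = -∂F/∂x
  dy/dx = -(∂F/∂x)/(∂F/∂y) = -(2x)/(2y) = -x/y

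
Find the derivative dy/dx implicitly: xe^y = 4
Apply d/dx to both sides, remembering that y depends on x. Each occurrence of y therefore brings in a y' = dy/dx via the chain rule.

With F(x, y) equal to the left-hand side minus the right, differentiate F term by term:
  d/dx[x·e^(y)] = x·y'·e^(y) + e^(y)
  d/dx[-4] = 0
Adding these up, d/dx[F] = 0 becomes
  (e^(y)) + (x·e^(y))·y' = 0,
so isolating y',
  dy/dx = -(e^(y))/(x·e^(y)) = -1/x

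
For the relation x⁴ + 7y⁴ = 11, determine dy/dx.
Differentiate both sides with respect to x, treating y as y(x). By the chain rule, any term containing y contributes a factor of y' = dy/dx when we differentiate it.

Move every term to one side and write the relation as F(x, y) = 0. Term by term,
  d/dx[x^4] = 4x^3
  d/dx[7y^4] = 28y^3·y'
  d/dx[-11] = 0

The pieces without y' make up ∂F/∂x and the coefficient of y' is ∂F/∂y:
  ∂F/∂x = 4x^3,
  ∂F/∂y = 28y^3.

Since d/dx[F] = ∂F/∂x + (∂F/∂y)·y' = 0, solve for y':
  (∂F/∂y)·y' = -∂F/∂x
  dy/dx = -(∂F/∂x)/(∂F/∂y) = -(4x^3)/(28y^3) = -x^3/(7y^3)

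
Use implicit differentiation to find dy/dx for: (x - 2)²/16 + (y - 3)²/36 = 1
Differentiate the relation implicitly: treat y = y(x) and apply the chain rule, so every y-derivative picks up a y' = dy/dx factor.

With everything moved to the left-hand side, differentiate term by term:
  d/dx[(x - 2)^2/16] = x/8 - 1/4
  d/dx[(y - 3)^2/36] = y'(y - 3)/18
  d/dx[-1] = 0

Separating the contributions that come from x directly and those that come through y:
  without y':      x/8 - 1/4
  multiplying y':  y/18 - 1/6

so (x/8 - 1/4) + (y/18 - 1/6)·y' = 0, and therefore
  dy/dx = -(x/8 - 1/4)/(y/18 - 1/6)
        = -((x - 2)/8)/((y - 3)/18) = 9(2 - x)/(4(y - 3))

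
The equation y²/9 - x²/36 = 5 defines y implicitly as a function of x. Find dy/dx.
Apply d/dx to both sides, remembering that y depends on x. Each occurrence of y therefore brings in a y' = dy/dx via the chain rule.

With F(x, y) equal to the left-hand side minus the right, differentiate F term by term:
  d/dx[-x^2/36] = -x/18
  d/dx[y^2/9] = 2y·y'/9
  d/dx[-5] = 0
Adding these up, d/dx[F] = 0 becomes
  (-x/18) + (2y/9)·y' = 0,
so isolating y',
  dy/dx = -(-x/18)/(2y/9) = x/(4y)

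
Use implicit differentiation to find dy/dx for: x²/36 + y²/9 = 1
Take d/dx of both sides. Since y is implicitly a function of x, the chain rule attaches a y' = dy/dx factor whenever we differentiate through y.

Set F(x, y) = (left side) − (right side), so the curve is F = 0. Differentiating each term of F:
  d/dx[x^2/36] = x/18
  d/dx[y^2/9] = 2y·y'/9
  d/dx[-1] = 0

Collecting, the y'-free part is the partial derivative in x and the y' coefficient is the partial derivative in y:
  ∂F/∂x = x/18
  ∂F/∂y = 2y/9

so d/dx[F(x, y(x))] = ∂F/∂x + (∂F/∂y)·y' = 0. Rearranging,
  dy/dx = -(∂F/∂x)/(∂F/∂y) = -(x/18)/(2y/9) = -x/(4y)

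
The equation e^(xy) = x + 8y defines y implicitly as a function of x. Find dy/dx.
Differentiate the relation implicitly: treat y = y(x) and apply the chain rule, so every y-derivative picks up a y' = dy/dx factor.

With everything moved to the left-hand side, differentiate term by term:
  d/dx[-x] = -1
  d/dx[-8y] = -8·y'
  d/dx[e^(xy)] = (x·y' + y)·e^(xy)

Separating the contributions that come from x directly and those that come through y:
  without y':      y·e^(xy) - 1
  multiplying y':  x·e^(xy) - 8

so (y·e^(xy) - 1) + (x·e^(xy) - 8)·y' = 0, and therefore
  dy/dx = -(y·e^(xy) - 1)/(x·e^(xy) - 8) = (-y·e^(xy) + 1)/(x·e^(xy) - 8)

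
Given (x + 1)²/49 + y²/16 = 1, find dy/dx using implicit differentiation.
Differentiate the relation implicitly: treat y = y(x) and apply the chain rule, so every y-derivative picks up a y' = dy/dx factor.

With everything moved to the left-hand side, differentiate term by term:
  d/dx[y^2/16] = y·y'/8
  d/dx[(x + 1)^2/49] = 2x/49 + 2/49
  d/dx[-1] = 0

Separating the contributions that come from x directly and those that come through y:
  without y':      2x/49 + 2/49
  multiplying y':  y/8

so (2x/49 + 2/49) + (y/8)·y' = 0, and therefore
  dy/dx = -(2x/49 + 2/49)/(y/8)
        = -(2(x + 1)/49)/(y/8) = 16(-x - 1)/(49y)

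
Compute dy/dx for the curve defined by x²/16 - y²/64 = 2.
Apply d/dx to both sides, remembering that y depends on x. Each occurrence of y therefore brings in a y' = dy/dx via the chain rule.

With F(x, y) equal to the left-hand side minus the right, differentiate F term by term:
  d/dx[x^2/16] = x/8
  d/dx[-y^2/64] = -y·y'/32
  d/dx[-2] = 0
Adding these up, d/dx[F] = 0 becomes
  (x/8) + (-y/32)·y' = 0,
so isolating y',
  dy/dx = -(x/8)/(-y/32) = 4x/y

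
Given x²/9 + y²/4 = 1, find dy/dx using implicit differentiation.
Differentiate both sides with respect to x, treating y as y(x). By the chain rule, any term containing y contributes a factor of y' = dy/dx when we differentiate it.

Move every term to one side and write the relation as F(x, y) = 0. Term by term,
  d/dx[x^2/9] = 2x/9
  d/dx[y^2/4] = y·y'/2
  d/dx[-1] = 0

The pieces without y' make up ∂F/∂x and the coefficient of y' is ∂F/∂y:
  ∂F/∂x = 2x/9,
  ∂F/∂y = y/2.

Since d/dx[F] = ∂F/∂x + (∂F/∂y)·y' = 0, solve for y':
  (∂F/∂y)·y' = -∂F/∂x
  dy/dx = -(∂F/∂x)/(∂F/∂y) = -(2x/9)/(y/2) = -4x/(9y)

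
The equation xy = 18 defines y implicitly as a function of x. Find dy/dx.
Differentiate the relation implicitly: treat y = y(x) and apply the chain rule, so every y-derivative picks up a y' = dy/dx factor.

With everything moved to the left-hand side, differentiate term by term:
  d/dx[xy] = x·y' + y
  d/dx[-18] = 0

Separating the contributions that come from x directly and those that come through y:
  without y':      y
  multiplying y':  x

so (y) + (x)·y' = 0, and therefore
  dy/dx = -(y)/(x) = -y/x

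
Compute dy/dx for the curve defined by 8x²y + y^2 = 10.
Apply d/dx to both sides, remembering that y depends on x. Each occurrence of y therefore brings in a y' = dy/dx via the chain rule.

With F(x, y) equal to the left-hand side minus the right, differentiate F term by term:
  d/dx[8x^2y] = 8x^2·y' + 16xy
  d/dx[y^2] = 2y·y'
  d/dx[-10] = 0
Adding these up, d/dx[F] = 0 becomes
  (16xy) + (8x^2 + 2y)·y' = 0,
so isolating y',
  dy/dx = -(16xy)/(8x^2 + 2y) = -8xy/(4x^2 + y)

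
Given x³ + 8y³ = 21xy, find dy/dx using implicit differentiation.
Apply d/dx to both sides, remembering that y depends on x. Each occurrence of y therefore brings in a y' = dy/dx via the chain rule.

With F(x, y) equal to the left-hand side minus the right, differentiate F term by term:
  d/dx[x^3] = 3x^2
  d/dx[-21xy] = -21x·y' - 21y
  d/dx[8y^3] = 24y^2·y'
Adding these up, d/dx[F] = 0 becomes
  (3x^2 - 21y) + (-21x + 24y^2)·y' = 0,
so isolating y',
  dy/dx = -(3x^2 - 21y)/(-21x + 24y^2) = (x^2 - 7y)/(7x - 8y^2)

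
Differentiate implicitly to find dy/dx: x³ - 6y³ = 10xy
Apply d/dx to both sides, remembering that y depends on x. Each occurrence of y therefore brings in a y' = dy/dx via the chain rule.

With F(x, y) equal to the left-hand side minus the right, differentiate F term by term:
  d/dx[x^3] = 3x^2
  d/dx[-10xy] = -10x·y' - 10y
  d/dx[-6y^3] = -18y^2·y'
Adding these up, d/dx[F] = 0 becomes
  (3x^2 - 10y) + (-10x - 18y^2)·y' = 0,
so isolating y',
  dy/dx = -(3x^2 - 10y)/(-10x - 18y^2) = (3x^2 - 10y)/(2(5x + 9y^2))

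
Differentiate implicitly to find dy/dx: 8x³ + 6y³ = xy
Take d/dx of both sides. Since y is implicitly a function of x, the chain rule attaches a y' = dy/dx factor whenever we differentiate through y.

Set F(x, y) = (left side) − (right side), so the curve is F = 0. Differentiating each term of F:
  d/dx[8x^3] = 24x^2
  d/dx[-xy] = -x·y' - y
  d/dx[6y^3] = 18y^2·y'

Collecting, the y'-free part is the partial derivative in x and the y' coefficient is the partial derivative in y:
  ∂F/∂x = 24x^2 - y
  ∂F/∂y = -x + 18y^2

so d/dx[F(x, y(x))] = ∂F/∂x + (∂F/∂y)·y' = 0. Rearranging,
  dy/dx = -(∂F/∂x)/(∂F/∂y) = -(24x^2 - y)/(-x + 18y^2) = (24x^2 - y)/(x - 18y^2)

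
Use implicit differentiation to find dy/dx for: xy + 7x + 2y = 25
Differentiate both sides with respect to x, treating y as y(x). By the chain rule, any term containing y contributes a factor of y' = dy/dx when we differentiate it.

Move every term to one side and write the relation as F(x, y) = 0. Term by term,
  d/dx[xy] = x·y' + y
  d/dx[7x] = 7
  d/dx[2y] = 2·y'
  d/dx[-25] = 0

The pieces without y' make up ∂F/∂x and the coefficient of y' is ∂F/∂y:
  ∂F/∂x = y + 7,
  ∂F/∂y = x + 2.

Since d/dx[F] = ∂F/∂x + (∂F/∂y)·y' = 0, solve for y':
  (∂F/∂y)·y' = -∂F/∂x
  dy/dx = -(∂F/∂x)/(∂F/∂y) = -(y + 7)/(x + 2) = (-y - 7)/(x + 2)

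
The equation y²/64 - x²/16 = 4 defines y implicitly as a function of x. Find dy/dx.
Differentiate the relation implicitly: treat y = y(x) and apply the chain rule, so every y-derivative picks up a y' = dy/dx factor.

With everything moved to the left-hand side, differentiate term by term:
  d/dx[-x^2/16] = -x/8
  d/dx[y^2/64] = y·y'/32
  d/dx[-4] = 0

Separating the contributions that come from x directly and those that come through y:
  without y':      -x/8
  multiplying y':  y/32

so (-x/8) + (y/32)·y' = 0, and therefore
  dy/dx = -(-x/8)/(y/32) = 4x/y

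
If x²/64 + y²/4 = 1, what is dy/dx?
Differentiate the relation implicitly: treat y = y(x) and apply the chain rule, so every y-derivative picks up a y' = dy/dx factor.

With everything moved to the left-hand side, differentiate term by term:
  d/dx[x^2/64] = x/32
  d/dx[y^2/4] = y·y'/2
  d/dx[-1] = 0

Separating the contributions that come from x directly and those that come through y:
  without y':      x/32
  multiplying y':  y/2

so (x/32) + (y/2)·y' = 0, and therefore
  dy/dx = -(x/32)/(y/2) = -x/(16y)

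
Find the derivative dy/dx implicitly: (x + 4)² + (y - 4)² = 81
Take d/dx of both sides. Since y is implicitly a function of x, the chain rule attaches a y' = dy/dx factor whenever we differentiate through y.

Set F(x, y) = (left side) − (right side), so the curve is F = 0. Differentiating each term of F:
  d/dx[(x + 4)^2] = 2x + 8
  d/dx[(y - 4)^2] = 2·y'(y - 4)
  d/dx[-81] = 0

Collecting, the y'-free part is the partial derivative in x and the y' coefficient is the partial derivative in y:
  ∂F/∂x = 2x + 8
  ∂F/∂y = 2y - 8

so d/dx[F(x, y(x))] = ∂F/∂x + (∂F/∂y)·y' = 0. Rearranging,
  dy/dx = -(∂F/∂x)/(∂F/∂y) = -(2x + 8)/(2y - 8) = (-x - 4)/(y - 4)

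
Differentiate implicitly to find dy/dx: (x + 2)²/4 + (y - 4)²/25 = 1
Take d/dx of both sides. Since y is implicitly a function of x, the chain rule attaches a y' = dy/dx factor whenever we differentiate through y.

Set F(x, y) = (left side) − (right side), so the curve is F = 0. Differentiating each term of F:
  d/dx[(x + 2)^2/4] = x/2 + 1
  d/dx[(y - 4)^2/25] = 2·y'(y - 4)/25
  d/dx[-1] = 0

Collecting, the y'-free part is the partial derivative in x and the y' coefficient is the partial derivative in y:
  ∂F/∂x = x/2 + 1
  ∂F/∂y = 2y/25 - 8/25

so d/dx[F(x, y(x))] = ∂F/∂x + (∂F/∂y)·y' = 0. Rearranging,
  dy/dx = -(∂F/∂x)/(∂F/∂y) = -(x/2 + 1)/(2y/25 - 8/25)
        = -((x + 2)/2)/(2(y - 4)/25) = 25(-x - 2)/(4(y - 4))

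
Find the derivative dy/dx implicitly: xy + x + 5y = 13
Differentiate both sides with respect to x, treating y as y(x). By the chain rule, any term containing y contributes a factor of y' = dy/dx when we differentiate it.

Move every term to one side and write the relation as F(x, y) = 0. Term by term,
  d/dx[xy] = x·y' + y
  d/dx[x] = 1
  d/dx[5y] = 5·y'
  d/dx[-13] = 0

The pieces without y' make up ∂F/∂x and the coefficient of y' is ∂F/∂y:
  ∂F/∂x = y + 1,
  ∂F/∂y = x + 5.

Since d/dx[F] = ∂F/∂x + (∂F/∂y)·y' = 0, solve for y':
  (∂F/∂y)·y' = -∂F/∂x
  dy/dx = -(∂F/∂x)/(∂F/∂y) = -(y + 1)/(x + 5) = (-y - 1)/(x + 5)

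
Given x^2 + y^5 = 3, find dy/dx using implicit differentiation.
Apply d/dx to both sides, remembering that y depends on x. Each occurrence of y therefore brings in a y' = dy/dx via the chain rule.

With F(x, y) equal to the left-hand side minus the right, differentiate F term by term:
  d/dx[x^2] = 2x
  d/dx[y^5] = 5y^4·y'
  d/dx[-3] = 0
Adding these up, d/dx[F] = 0 becomes
  (2x) + (5y^4)·y' = 0,
so isolating y',
  dy/dx = -(2x)/(5y^4) = -2x/(5y^4)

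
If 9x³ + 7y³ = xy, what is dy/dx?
Differentiate both sides with respect to x, treating y as y(x). By the chain rule, any term containing y contributes a factor of y' = dy/dx when we differentiate it.

Move every term to one side and write the relation as F(x, y) = 0. Term by term,
  d/dx[9x^3] = 27x^2
  d/dx[-xy] = -x·y' - y
  d/dx[7y^3] = 21y^2·y'

The pieces without y' make up ∂F/∂x and the coefficient of y' is ∂F/∂y:
  ∂F/∂x = 27x^2 - y,
  ∂F/∂y = -x + 21y^2.

Since d/dx[F] = ∂F/∂x + (∂F/∂y)·y' = 0, solve for y':
  (∂F/∂y)·y' = -∂F/∂x
  dy/dx = -(∂F/∂x)/(∂F/∂y) = -(27x^2 - y)/(-x + 21y^2) = (27x^2 - y)/(x - 21y^2)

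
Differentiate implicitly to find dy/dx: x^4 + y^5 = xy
Differentiate the relation implicitly: treat y = y(x) and apply the chain rule, so every y-derivative picks up a y' = dy/dx factor.

With everything moved to the left-hand side, differentiate term by term:
  d/dx[x^4] = 4x^3
  d/dx[-xy] = -x·y' - y
  d/dx[y^5] = 5y^4·y'

Separating the contributions that come from x directly and those that come through y:
  without y':      4x^3 - y
  multiplying y':  -x + 5y^4

so (4x^3 - y) + (-x + 5y^4)·y' = 0, and therefore
  dy/dx = -(4x^3 - y)/(-x + 5y^4) = (4x^3 - y)/(x - 5y^4)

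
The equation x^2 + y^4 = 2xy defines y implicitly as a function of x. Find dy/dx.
Differentiate both sides with respect to x, treating y as y(x). By the chain rule, any term containing y contributes a factor of y' = dy/dx when we differentiate it.

Move every term to one side and write the relation as F(x, y) = 0. Term by term,
  d/dx[x^2] = 2x
  d/dx[-2xy] = -2x·y' - 2y
  d/dx[y^4] = 4y^3·y'

The pieces without y' make up ∂F/∂x and the coefficient of y' is ∂F/∂y:
  ∂F/∂x = 2x - 2y,
  ∂F/∂y = -2x + 4y^3.

Since d/dx[F] = ∂F/∂x + (∂F/∂y)·y' = 0, solve for y':
  (∂F/∂y)·y' = -∂F/∂x
  dy/dx = -(∂F/∂x)/(∂F/∂y) = -(2x - 2y)/(-2x + 4y^3) = (x - y)/(x - 2y^3)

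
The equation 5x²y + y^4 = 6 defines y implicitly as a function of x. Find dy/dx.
Take d/dx of both sides. Since y is implicitly a function of x, the chain rule attaches a y' = dy/dx factor whenever we differentiate through y.

Set F(x, y) = (left side) − (right side), so the curve is F = 0. Differentiating each term of F:
  d/dx[5x^2y] = 5x^2·y' + 10xy
  d/dx[y^4] = 4y^3·y'
  d/dx[-6] = 0

Collecting, the y'-free part is the partial derivative in x and the y' coefficient is the partial derivative in y:
  ∂F/∂x = 10xy
  ∂F/∂y = 5x^2 + 4y^3

so d/dx[F(x, y(x))] = ∂F/∂x + (∂F/∂y)·y' = 0. Rearranging,
  dy/dx = -(∂F/∂x)/(∂F/∂y) = -(10xy)/(5x^2 + 4y^3) = -10xy/(5x^2 + 4y^3)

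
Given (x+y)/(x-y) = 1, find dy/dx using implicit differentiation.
Apply d/dx to both sides, remembering that y depends on x. Each occurrence of y therefore brings in a y' = dy/dx via the chain rule.

With F(x, y) equal to the left-hand side minus the right, differentiate F term by term:
  d/dx[(x + y)/(x - y)] = (y' + 1)/(x - y) + (x + y)(y' - 1)/(x - y)^2
  d/dx[-1] = 0
Adding these up, d/dx[F] = 0 becomes
  (1/(x - y) - (x + y)/(x - y)^2) + (1/(x - y) + (x + y)/(x - y)^2)·y' = 0,
so isolating y',
  dy/dx = -(1/(x - y) - (x + y)/(x - y)^2)/(1/(x - y) + (x + y)/(x - y)^2)
        = -(-2y/(x - y)^2)/(2x/(x - y)^2) = y/x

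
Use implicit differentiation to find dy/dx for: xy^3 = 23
Differentiate the relation implicitly: treat y = y(x) and apply the chain rule, so every y-derivative picks up a y' = dy/dx factor.

With everything moved to the left-hand side, differentiate term by term:
  d/dx[xy^3] = 3xy^2·y' + y^3
  d/dx[-23] = 0

Separating the contributions that come from x directly and those that come through y:
  without y':      y^3
  multiplying y':  3xy^2

so (y^3) + (3xy^2)·y' = 0, and therefore
  dy/dx = -(y^3)/(3xy^2) = -y/(3x)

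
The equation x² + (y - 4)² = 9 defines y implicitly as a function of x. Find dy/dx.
Differentiate the relation implicitly: treat y = y(x) and apply the chain rule, so every y-derivative picks up a y' = dy/dx factor.

With everything moved to the left-hand side, differentiate term by term:
  d/dx[x^2] = 2x
  d/dx[(y - 4)^2] = 2·y'(y - 4)
  d/dx[-9] = 0

Separating the contributions that come from x directly and those that come through y:
  without y':      2x
  multiplying y':  2y - 8

so (2x) + (2y - 8)·y' = 0, and therefore
  dy/dx = -(2x)/(2y - 8) = -x/(y - 4)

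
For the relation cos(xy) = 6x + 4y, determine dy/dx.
Differentiate the relation implicitly: treat y = y(x) and apply the chain rule, so every y-derivative picks up a y' = dy/dx factor.

With everything moved to the left-hand side, differentiate term by term:
  d/dx[-6x] = -6
  d/dx[-4y] = -4·y'
  d/dx[cos(xy)] = -(x·y' + y)·sin(xy)

Separating the contributions that come from x directly and those that come through y:
  without y':      -y·sin(xy) - 6
  multiplying y':  -x·sin(xy) - 4

so (-y·sin(xy) - 6) + (-x·sin(xy) - 4)·y' = 0, and therefore
  dy/dx = -(-y·sin(xy) - 6)/(-x·sin(xy) - 4) = -(y·sin(xy) + 6)/(x·sin(xy) + 4)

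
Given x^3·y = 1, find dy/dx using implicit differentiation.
Apply d/dx to both sides, remembering that y depends on x. Each occurrence of y therefore brings in a y' = dy/dx via the chain rule.

With F(x, y) equal to the left-hand side minus the right, differentiate F term by term:
  d/dx[x^3y] = x^3·y' + 3x^2y
  d/dx[-1] = 0
Adding these up, d/dx[F] = 0 becomes
  (3x^2y) + (x^3)·y' = 0,
so isolating y',
  dy/dx = -(3x^2y)/(x^3) = -3y/x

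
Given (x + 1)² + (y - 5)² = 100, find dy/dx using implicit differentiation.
Differentiate the relation implicitly: treat y = y(x) and apply the chain rule, so every y-derivative picks up a y' = dy/dx factor.

With everything moved to the left-hand side, differentiate term by term:
  d/dx[(x + 1)^2] = 2x + 2
  d/dx[(y - 5)^2] = 2·y'(y - 5)
  d/dx[-100] = 0

Separating the contributions that come from x directly and those that come through y:
  without y':      2x + 2
  multiplying y':  2y - 10

so (2x + 2) + (2y - 10)·y' = 0, and therefore
  dy/dx = -(2x + 2)/(2y - 10) = (-x - 1)/(y - 5)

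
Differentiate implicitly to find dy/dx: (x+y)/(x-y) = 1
Differentiate the relation implicitly: treat y = y(x) and apply the chain rule, so every y-derivative picks up a y' = dy/dx factor.

With everything moved to the left-hand side, differentiate term by term:
  d/dx[(x + y)/(x - y)] = (y' + 1)/(x - y) + (x + y)(y' - 1)/(x - y)^2
  d/dx[-1] = 0

Separating the contributions that come from x directly and those that come through y:
  without y':      1/(x - y) - (x + y)/(x - y)^2
  multiplying y':  1/(x - y) + (x + y)/(x - y)^2

so (1/(x - y) - (x + y)/(x - y)^2) + (1/(x - y) + (x + y)/(x - y)^2)·y' = 0, and therefore
  dy/dx = -(1/(x - y) - (x + y)/(x - y)^2)/(1/(x - y) + (x + y)/(x - y)^2)
        = -(-2y/(x - y)^2)/(2x/(x - y)^2) = y/x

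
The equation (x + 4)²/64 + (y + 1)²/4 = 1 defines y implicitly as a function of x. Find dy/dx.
Differentiate the relation implicitly: treat y = y(x) and apply the chain rule, so every y-derivative picks up a y' = dy/dx factor.

With everything moved to the left-hand side, differentiate term by term:
  d/dx[(x + 4)^2/64] = x/32 + 1/8
  d/dx[(y + 1)^2/4] = y'(y + 1)/2
  d/dx[-1] = 0

Separating the contributions that come from x directly and those that come through y:
  without y':      x/32 + 1/8
  multiplying y':  y/2 + 1/2

so (x/32 + 1/8) + (y/2 + 1/2)·y' = 0, and therefore
  dy/dx = -(x/32 + 1/8)/(y/2 + 1/2)
        = -((x + 4)/32)/((y + 1)/2) = (-x - 4)/(16(y + 1))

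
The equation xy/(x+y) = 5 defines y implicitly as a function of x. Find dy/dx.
Differentiate the relation implicitly: treat y = y(x) and apply the chain rule, so every y-derivative picks up a y' = dy/dx factor.

With everything moved to the left-hand side, differentiate term by term:
  d/dx[xy/(x + y)] = xy(-y' - 1)/(x + y)^2 + x·y'/(x + y) + y/(x + y)
  d/dx[-5] = 0

Separating the contributions that come from x directly and those that come through y:
  without y':      -xy/(x + y)^2 + y/(x + y)
  multiplying y':  -xy/(x + y)^2 + x/(x + y)

so (-xy/(x + y)^2 + y/(x + y)) + (-xy/(x + y)^2 + x/(x + y))·y' = 0, and therefore
  dy/dx = -(-xy/(x + y)^2 + y/(x + y))/(-xy/(x + y)^2 + x/(x + y))
        = -(y^2/(x + y)^2)/(x^2/(x + y)^2) = -y^2/x^2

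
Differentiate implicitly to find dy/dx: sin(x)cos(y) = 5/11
Apply d/dx to both sides, remembering that y depends on x. Each occurrence of y therefore brings in a y' = dy/dx via the chain rule.

With F(x, y) equal to the left-hand side minus the right, differentiate F term by term:
  d/dx[sin(x)·cos(y)] = -y'·sin(x)·sin(y) + cos(x)·cos(y)
  d/dx[-5/11] = 0
Adding these up, d/dx[F] = 0 becomes
  (cos(x)·cos(y)) + (-sin(x)·sin(y))·y' = 0,
so isolating y',
  dy/dx = -(cos(x)·cos(y))/(-sin(x)·sin(y)) = 1/(tan(x)·tan(y))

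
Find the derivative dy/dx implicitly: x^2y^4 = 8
Take d/dx of both sides. Since y is implicitly a function of x, the chain rule attaches a y' = dy/dx factor whenever we differentiate through y.

Set F(x, y) = (left side) − (right side), so the curve is F = 0. Differentiating each term of F:
  d/dx[x^2y^4] = 4x^2y^3·y' + 2xy^4
  d/dx[-8] = 0

Collecting, the y'-free part is the partial derivative in x and the y' coefficient is the partial derivative in y:
  ∂F/∂x = 2xy^4
  ∂F/∂y = 4x^2y^3

so d/dx[F(x, y(x))] = ∂F/∂x + (∂F/∂y)·y' = 0. Rearranging,
  dy/dx = -(∂F/∂x)/(∂F/∂y) = -(2xy^4)/(4x^2y^3) = -y/(2x)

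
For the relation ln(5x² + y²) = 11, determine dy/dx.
Differentiate both sides with respect to x, treating y as y(x). By the chain rule, any term containing y contributes a factor of y' = dy/dx when we differentiate it.

Move every term to one side and write the relation as F(x, y) = 0. Term by term,
  d/dx[ln(5x^2 + y^2)] = (10x + 2y·y')/(5x^2 + y^2)
  d/dx[-11] = 0

The pieces without y' make up ∂F/∂x and the coefficient of y' is ∂F/∂y:
  ∂F/∂x = 10x/(5x^2 + y^2),
  ∂F/∂y = 2y/(5x^2 + y^2).

Since d/dx[F] = ∂F/∂x + (∂F/∂y)·y' = 0, solve for y':
  (∂F/∂y)·y' = -∂F/∂x
  dy/dx = -(∂F/∂x)/(∂F/∂y) = -(10x/(5x^2 + y^2))/(2y/(5x^2 + y^2)) = -5x/y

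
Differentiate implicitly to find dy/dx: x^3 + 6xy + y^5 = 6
Take d/dx of both sides. Since y is implicitly a function of x, the chain rule attaches a y' = dy/dx factor whenever we differentiate through y.

Set F(x, y) = (left side) − (right side), so the curve is F = 0. Differentiating each term of F:
  d/dx[x^3] = 3x^2
  d/dx[6xy] = 6x·y' + 6y
  d/dx[y^5] = 5y^4·y'
  d/dx[-6] = 0

Collecting, the y'-free part is the partial derivative in x and the y' coefficient is the partial derivative in y:
  ∂F/∂x = 3x^2 + 6y
  ∂F/∂y = 6x + 5y^4

so d/dx[F(x, y(x))] = ∂F/∂x + (∂F/∂y)·y' = 0. Rearranging,
  dy/dx = -(∂F/∂x)/(∂F/∂y) = -(3x^2 + 6y)/(6x + 5y^4) = 3(-x^2 - 2y)/(6x + 5y^4)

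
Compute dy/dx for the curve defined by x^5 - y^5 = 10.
Differentiate the relation implicitly: treat y = y(x) and apply the chain rule, so every y-derivative picks up a y' = dy/dx factor.

With everything moved to the left-hand side, differentiate term by term:
  d/dx[x^5] = 5x^4
  d/dx[-y^5] = -5y^4·y'
  d/dx[-10] = 0

Separating the contributions that come from x directly and those that come through y:
  without y':      5x^4
  multiplying y':  -5y^4

so (5x^4) + (-5y^4)·y' = 0, and therefore
  dy/dx = -(5x^4)/(-5y^4) = x^4/y^4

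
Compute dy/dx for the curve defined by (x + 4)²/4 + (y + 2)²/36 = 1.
Differentiate the relation implicitly: treat y = y(x) and apply the chain rule, so every y-derivative picks up a y' = dy/dx factor.

With everything moved to the left-hand side, differentiate term by term:
  d/dx[(x + 4)^2/4] = x/2 + 2
  d/dx[(y + 2)^2/36] = y'(y + 2)/18
  d/dx[-1] = 0

Separating the contributions that come from x directly and those that come through y:
  without y':      x/2 + 2
  multiplying y':  y/18 + 1/9

so (x/2 + 2) + (y/18 + 1/9)·y' = 0, and therefore
  dy/dx = -(x/2 + 2)/(y/18 + 1/9)
        = -((x + 4)/2)/((y + 2)/18) = 9(-x - 4)/(y + 2)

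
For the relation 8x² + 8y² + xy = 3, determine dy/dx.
Differentiate the relation implicitly: treat y = y(x) and apply the chain rule, so every y-derivative picks up a y' = dy/dx factor.

With everything moved to the left-hand side, differentiate term by term:
  d/dx[8x^2] = 16x
  d/dx[xy] = x·y' + y
  d/dx[8y^2] = 16y·y'
  d/dx[-3] = 0

Separating the contributions that come from x directly and those that come through y:
  without y':      16x + y
  multiplying y':  x + 16y

so (16x + y) + (x + 16y)·y' = 0, and therefore
  dy/dx = -(16x + y)/(x + 16y) = (-16x - y)/(x + 16y)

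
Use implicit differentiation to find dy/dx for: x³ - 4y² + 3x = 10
Apply d/dx to both sides, remembering that y depends on x. Each occurrence of y therefore brings in a y' = dy/dx via the chain rule.

With F(x, y) equal to the left-hand side minus the right, differentiate F term by term:
  d/dx[x^3] = 3x^2
  d/dx[3x] = 3
  d/dx[-4y^2] = -8y·y'
  d/dx[-10] = 0
Adding these up, d/dx[F] = 0 becomes
  (3x^2 + 3) + (-8y)·y' = 0,
so isolating y',
  dy/dx = -(3x^2 + 3)/(-8y) = 3(x^2 + 1)/(8y)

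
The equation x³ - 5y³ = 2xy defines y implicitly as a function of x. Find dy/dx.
Apply d/dx to both sides, remembering that y depends on x. Each occurrence of y therefore brings in a y' = dy/dx via the chain rule.

With F(x, y) equal to the left-hand side minus the right, differentiate F term by term:
  d/dx[x^3] = 3x^2
  d/dx[-2xy] = -2x·y' - 2y
  d/dx[-5y^3] = -15y^2·y'
Adding these up, d/dx[F] = 0 becomes
  (3x^2 - 2y) + (-2x - 15y^2)·y' = 0,
so isolating y',
  dy/dx = -(3x^2 - 2y)/(-2x - 15y^2) = (3x^2 - 2y)/(2x + 15y^2)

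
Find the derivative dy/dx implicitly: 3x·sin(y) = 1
Differentiate the relation implicitly: treat y = y(x) and apply the chain rule, so every y-derivative picks up a y' = dy/dx factor.

With everything moved to the left-hand side, differentiate term by term:
  d/dx[3x·sin(y)] = 3x·y'·cos(y) + 3sin(y)
  d/dx[-1] = 0

Separating the contributions that come from x directly and those that come through y:
  without y':      3sin(y)
  multiplying y':  3x·cos(y)

so (3sin(y)) + (3x·cos(y))·y' = 0, and therefore
  dy/dx = -(3sin(y))/(3x·cos(y)) = -tan(y)/x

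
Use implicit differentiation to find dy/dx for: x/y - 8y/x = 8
Apply d/dx to both sides, remembering that y depends on x. Each occurrence of y therefore brings in a y' = dy/dx via the chain rule.

With F(x, y) equal to the left-hand side minus the right, differentiate F term by term:
  d/dx[x/y] = -x·y'/y^2 + 1/y
  d/dx[-8y/x] = -8·y'/x + 8y/x^2
  d/dx[-8] = 0
Adding these up, d/dx[F] = 0 becomes
  (1/y + 8y/x^2) + (-x/y^2 - 8/x)·y' = 0,
so isolating y',
  dy/dx = -(1/y + 8y/x^2)/(-x/y^2 - 8/x)
        = -((x^2 + 8y^2)/(x^2y))/(-(x^2 + 8y^2)/(xy^2)) = y/x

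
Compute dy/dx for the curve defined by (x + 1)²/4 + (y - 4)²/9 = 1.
Apply d/dx to both sides, remembering that y depends on x. Each occurrence of y therefore brings in a y' = dy/dx via the chain rule.

With F(x, y) equal to the left-hand side minus the right, differentiate F term by term:
  d/dx[(x + 1)^2/4] = x/2 + 1/2
  d/dx[(y - 4)^2/9] = 2·y'(y - 4)/9
  d/dx[-1] = 0
Adding these up, d/dx[F] = 0 becomes
  (x/2 + 1/2) + (2y/9 - 8/9)·y' = 0,
so isolating y',
  dy/dx = -(x/2 + 1/2)/(2y/9 - 8/9)
        = -((x + 1)/2)/(2(y - 4)/9) = 9(-x - 1)/(4(y - 4))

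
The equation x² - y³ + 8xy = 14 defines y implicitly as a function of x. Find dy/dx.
Apply d/dx to both sides, remembering that y depends on x. Each occurrence of y therefore brings in a y' = dy/dx via the chain rule.

With F(x, y) equal to the left-hand side minus the right, differentiate F term by term:
  d/dx[x^2] = 2x
  d/dx[8xy] = 8x·y' + 8y
  d/dx[-y^3] = -3y^2·y'
  d/dx[-14] = 0
Adding these up, d/dx[F] = 0 becomes
  (2x + 8y) + (8x - 3y^2)·y' = 0,
so isolating y',
  dy/dx = -(2x + 8y)/(8x - 3y^2) = 2(-x - 4y)/(8x - 3y^2)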